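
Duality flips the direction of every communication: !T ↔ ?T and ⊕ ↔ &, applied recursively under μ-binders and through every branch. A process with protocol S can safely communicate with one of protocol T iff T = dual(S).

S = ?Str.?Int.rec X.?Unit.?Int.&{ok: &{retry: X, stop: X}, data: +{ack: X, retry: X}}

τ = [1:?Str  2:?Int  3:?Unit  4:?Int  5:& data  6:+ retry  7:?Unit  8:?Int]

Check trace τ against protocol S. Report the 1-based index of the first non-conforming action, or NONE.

@1 ?Str  match  residual = ?Int.rec X.…
@2 ?Int  match  residual = rec X.…
@3 ?Unit  match  residual = ?Int.&{ok: &{retry: rec X.…, stop: rec X.…}, data: +{ack: rec X.…, retry: rec X.…}}
@4 ?Int  match  residual = &{ok: &{retry: rec X.…, stop: rec X.…}, data: +{ack: rec X.…, retry: rec X.…}}
@5 & data  match  residual = +{ack: rec X.…, retry: rec X.…}
@6 + retry  match  residual = rec X.…
@7 ?Unit  match  residual = ?Int.&{ok: &{retry: rec X.…, stop: rec X.…}, data: +{ack: rec X.…, retry: rec X.…}}
@8 ?Int  match  residual = &{ok: &{retry: rec X.…, stop: rec X.…}, data: +{ack: rec X.…, retry: rec X.…}}
trace exhausted — no violation

NONE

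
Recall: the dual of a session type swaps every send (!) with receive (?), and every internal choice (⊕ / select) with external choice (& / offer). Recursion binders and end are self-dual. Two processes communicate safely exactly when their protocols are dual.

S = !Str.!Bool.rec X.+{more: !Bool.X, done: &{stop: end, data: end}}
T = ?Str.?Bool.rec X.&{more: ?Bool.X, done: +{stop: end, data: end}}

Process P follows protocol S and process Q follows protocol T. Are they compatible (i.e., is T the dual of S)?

YES

!Str vs ?Str  ✓
  !Bool vs ?Bool  ✓
    rec X vs rec X  ✓ (binder kept)
      +{more,done} vs &{more,done}  ✓ label sets agree
        [more]
          !Bool vs ?Bool  ✓
            X vs X  ✓
        [done]
          &{stop,data} vs +{stop,data}  ✓ label sets agree
            [stop]
              end vs end  ✓
            [data]
              end vs end  ✓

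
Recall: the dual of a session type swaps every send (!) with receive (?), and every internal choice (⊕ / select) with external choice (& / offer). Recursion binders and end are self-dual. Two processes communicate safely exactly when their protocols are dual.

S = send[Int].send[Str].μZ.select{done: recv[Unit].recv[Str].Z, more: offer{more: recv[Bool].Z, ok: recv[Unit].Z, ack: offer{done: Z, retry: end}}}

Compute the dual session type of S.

send[Int] ↦ recv[Int]
  send[Str] ↦ recv[Str]
    μZ ↦ μZ  (μ self-dual)
      select{done,more} ↦ offer{done,more}  (⊕→&)
        [done]
          recv[Unit] ↦ send[Unit]
            recv[Str] ↦ send[Str]
              dual(Z) = Z
        [more]
          offer{more,ok,ack} ↦ select{more,ok,ack}  (offer→select)
            [more]
              recv[Bool] ↦ send[Bool]
                dual(Z) = Z
            [ok]
              recv[Unit] ↦ send[Unit]
                dual(Z) = Z
            [ack]
              offer{done,retry} ↦ select{done,retry}  (offer→select)
                [done]
                  dual(Z) = Z
                [retry]
                  dual(end) = end

recv[Int].recv[Str].μZ.offer{done: send[Unit].send[Str].Z, more: select{more: send[Bool].Z, ok: send[Unit].Z, ack: select{done: Z, retry: end}}}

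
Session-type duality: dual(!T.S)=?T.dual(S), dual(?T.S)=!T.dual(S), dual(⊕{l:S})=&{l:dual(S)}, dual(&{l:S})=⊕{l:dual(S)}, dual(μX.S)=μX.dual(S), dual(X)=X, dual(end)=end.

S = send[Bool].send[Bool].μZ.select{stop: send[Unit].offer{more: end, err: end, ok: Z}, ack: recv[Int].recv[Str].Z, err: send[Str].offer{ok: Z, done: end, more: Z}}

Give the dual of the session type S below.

send[Bool] → recv[Bool]
  send[Bool] → recv[Bool]
    μZ → μZ  (μ self-dual)
      select{stop,ack,err} → offer{stop,ack,err}  (internal→external)
        [stop]
          send[Unit] → recv[Unit]
            offer{more,err,ok} → select{more,err,ok}  (external→internal)
              [more]
                dual(end) = end
              [err]
                dual(end) = end
              [ok]
                dual(Z) = Z
        [ack]
          recv[Int] → send[Int]
            recv[Str] → send[Str]
              dual(Z) = Z
        [err]
          send[Str] → recv[Str]
            offer{ok,done,more} → select{ok,done,more}  (external→internal)
              [ok]
                dual(Z) = Z
              [done]
                dual(end) = end
              [more]
                dual(Z) = Z

recv[Bool].recv[Bool].μZ.offer{stop: recv[Unit].select{more: end, err: end, ok: Z}, ack: send[Int].send[Str].Z, err: recv[Str].select{ok: Z, done: end, more: Z}}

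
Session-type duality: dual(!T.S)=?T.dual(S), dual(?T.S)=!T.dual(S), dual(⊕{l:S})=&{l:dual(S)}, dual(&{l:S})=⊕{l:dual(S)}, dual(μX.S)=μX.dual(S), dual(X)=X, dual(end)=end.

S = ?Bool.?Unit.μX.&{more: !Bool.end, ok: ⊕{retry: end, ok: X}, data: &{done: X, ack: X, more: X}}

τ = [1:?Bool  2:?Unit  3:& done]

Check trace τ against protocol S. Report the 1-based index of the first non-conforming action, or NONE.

@1 ?Bool  ok  cont: ?Unit.μX.…
@2 ?Unit  ok  cont: μX.…
@3 got & done, protocol expects & more or & ok or & data  ✗

3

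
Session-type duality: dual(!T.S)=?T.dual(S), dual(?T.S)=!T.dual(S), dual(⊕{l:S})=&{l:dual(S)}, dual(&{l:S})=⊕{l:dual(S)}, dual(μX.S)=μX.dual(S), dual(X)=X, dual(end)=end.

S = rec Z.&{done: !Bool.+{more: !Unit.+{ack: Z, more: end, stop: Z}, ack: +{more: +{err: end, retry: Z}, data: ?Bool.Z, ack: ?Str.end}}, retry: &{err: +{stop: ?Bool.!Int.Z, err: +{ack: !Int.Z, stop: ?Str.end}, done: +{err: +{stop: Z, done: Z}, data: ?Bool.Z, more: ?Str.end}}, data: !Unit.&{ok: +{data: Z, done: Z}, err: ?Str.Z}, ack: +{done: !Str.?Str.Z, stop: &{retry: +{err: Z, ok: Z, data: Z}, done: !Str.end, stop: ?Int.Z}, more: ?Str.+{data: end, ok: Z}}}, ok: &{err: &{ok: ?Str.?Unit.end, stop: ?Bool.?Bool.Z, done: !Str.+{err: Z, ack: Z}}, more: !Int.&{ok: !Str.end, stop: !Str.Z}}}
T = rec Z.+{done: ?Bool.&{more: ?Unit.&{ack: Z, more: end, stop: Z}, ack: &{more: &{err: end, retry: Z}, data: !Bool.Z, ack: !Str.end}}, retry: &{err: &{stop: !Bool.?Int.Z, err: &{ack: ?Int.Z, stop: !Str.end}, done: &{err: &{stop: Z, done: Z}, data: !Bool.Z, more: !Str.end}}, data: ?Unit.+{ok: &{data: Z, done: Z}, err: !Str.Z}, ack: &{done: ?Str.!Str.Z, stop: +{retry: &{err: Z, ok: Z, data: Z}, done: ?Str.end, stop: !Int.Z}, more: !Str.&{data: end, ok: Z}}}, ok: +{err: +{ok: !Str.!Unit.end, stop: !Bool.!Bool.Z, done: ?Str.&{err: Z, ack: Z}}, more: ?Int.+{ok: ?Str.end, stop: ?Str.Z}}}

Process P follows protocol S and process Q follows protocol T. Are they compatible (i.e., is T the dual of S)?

rec Z ‖ rec Z  ✓ (μ self-dual)
  &{done,retry,ok} ‖ +{done,retry,ok}  ✓ labels match
    case done:
      !Bool ‖ ?Bool  ✓
        +{more,ack} ‖ &{more,ack}  ✓ labels match
          case more:
            !Unit ‖ ?Unit  ✓
              +{ack,more,stop} ‖ &{ack,more,stop}  ✓ labels match
                case ack:
                  Z ‖ Z  ✓
                case more:
                  end ‖ end  ✓
                case stop:
                  Z ‖ Z  ✓
          case ack:
            +{more,data,ack} ‖ &{more,data,ack}  ✓ labels match
              case more:
                +{err,retry} ‖ &{err,retry}  ✓ labels match
                  case err:
                    end ‖ end  ✓
                  case retry:
                    Z ‖ Z  ✓
              case data:
                ?Bool ‖ !Bool  ✓
                  Z ‖ Z  ✓
              case ack:
                ?Str ‖ !Str  ✓
                  end ‖ end  ✓
    case retry:
      &{err,data,ack} ‖ &{err,data,ack}  ✗ choice polarity not flipped — not dual

NO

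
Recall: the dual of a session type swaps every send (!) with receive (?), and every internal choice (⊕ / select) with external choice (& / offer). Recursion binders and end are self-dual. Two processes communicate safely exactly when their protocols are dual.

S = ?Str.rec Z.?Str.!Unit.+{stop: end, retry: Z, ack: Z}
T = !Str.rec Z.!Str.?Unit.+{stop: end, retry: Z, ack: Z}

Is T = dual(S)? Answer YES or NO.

?Str | !Str  ✓
  rec Z | rec Z  ✓ (rec unchanged)
    ?Str | !Str  ✓
      !Unit | ?Unit  ✓
        +{stop,retry,ack} | +{stop,retry,ack}  ✗ choice polarity not flipped — not dual

NO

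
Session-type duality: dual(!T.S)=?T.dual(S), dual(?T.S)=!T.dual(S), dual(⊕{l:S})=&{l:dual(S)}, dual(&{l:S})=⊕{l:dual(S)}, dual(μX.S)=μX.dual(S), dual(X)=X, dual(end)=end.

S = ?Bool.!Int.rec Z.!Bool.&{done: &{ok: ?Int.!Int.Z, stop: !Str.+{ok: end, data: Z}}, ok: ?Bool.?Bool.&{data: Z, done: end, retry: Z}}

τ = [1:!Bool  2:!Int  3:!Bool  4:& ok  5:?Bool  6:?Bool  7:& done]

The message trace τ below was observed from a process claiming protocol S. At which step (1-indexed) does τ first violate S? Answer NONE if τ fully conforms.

[1] got !Bool, protocol expects ?Bool  ✗

1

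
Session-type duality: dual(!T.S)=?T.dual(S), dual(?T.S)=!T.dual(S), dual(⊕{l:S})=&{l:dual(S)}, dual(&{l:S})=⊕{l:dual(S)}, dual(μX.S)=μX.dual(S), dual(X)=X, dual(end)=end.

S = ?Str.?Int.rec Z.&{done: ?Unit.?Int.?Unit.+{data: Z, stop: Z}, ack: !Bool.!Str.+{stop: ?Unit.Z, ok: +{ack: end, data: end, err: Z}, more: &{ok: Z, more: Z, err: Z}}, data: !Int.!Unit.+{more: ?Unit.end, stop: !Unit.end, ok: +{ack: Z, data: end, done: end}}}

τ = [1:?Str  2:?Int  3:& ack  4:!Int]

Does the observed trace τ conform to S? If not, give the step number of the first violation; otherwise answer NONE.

4

step 1: ?Str  match  now at ?Int.rec Z.…
step 2: ?Int  match  now at rec Z.…
step 3: & ack  match  now at !Bool.!Str.+{stop: ?Unit.rec Z.…, ok: +{ack: end, data: end, err: rec Z.…}, more: &{ok: rec Z.…, more: rec Z.…, err: rec Z.…}}
step 4: got !Int, protocol expects !Bool  ✗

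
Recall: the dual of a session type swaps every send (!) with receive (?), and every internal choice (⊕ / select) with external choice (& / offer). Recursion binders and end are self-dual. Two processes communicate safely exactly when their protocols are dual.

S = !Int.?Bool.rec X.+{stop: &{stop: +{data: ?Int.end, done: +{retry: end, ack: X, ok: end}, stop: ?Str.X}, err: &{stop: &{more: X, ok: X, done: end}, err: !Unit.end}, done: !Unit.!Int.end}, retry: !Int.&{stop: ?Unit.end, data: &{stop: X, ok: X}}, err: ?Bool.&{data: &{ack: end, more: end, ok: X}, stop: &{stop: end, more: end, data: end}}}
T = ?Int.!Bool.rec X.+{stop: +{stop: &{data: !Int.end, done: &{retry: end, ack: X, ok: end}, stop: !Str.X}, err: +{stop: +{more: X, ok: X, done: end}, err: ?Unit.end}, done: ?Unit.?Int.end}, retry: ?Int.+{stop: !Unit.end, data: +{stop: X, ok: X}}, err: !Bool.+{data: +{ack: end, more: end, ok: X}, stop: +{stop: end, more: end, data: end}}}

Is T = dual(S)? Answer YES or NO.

NO

!Int ‖ ?Int  match
  ?Bool ‖ !Bool  match
    rec X ‖ rec X  match (rec unchanged)
      +{stop,retry,err} ‖ +{stop,retry,err}  ✗ choice polarity not flipped — not dual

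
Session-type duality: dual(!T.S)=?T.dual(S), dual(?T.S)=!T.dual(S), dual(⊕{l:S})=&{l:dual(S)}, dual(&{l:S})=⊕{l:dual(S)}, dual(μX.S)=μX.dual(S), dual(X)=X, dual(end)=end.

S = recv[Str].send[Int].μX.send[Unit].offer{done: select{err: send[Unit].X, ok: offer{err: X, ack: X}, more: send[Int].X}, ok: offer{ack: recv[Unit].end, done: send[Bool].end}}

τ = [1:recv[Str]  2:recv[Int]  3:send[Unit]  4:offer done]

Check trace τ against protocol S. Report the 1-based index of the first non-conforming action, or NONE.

2

step 1: recv[Str]  match  now at send[Int].μX.…
step 2: got recv[Int], protocol expects send[Int]  ✗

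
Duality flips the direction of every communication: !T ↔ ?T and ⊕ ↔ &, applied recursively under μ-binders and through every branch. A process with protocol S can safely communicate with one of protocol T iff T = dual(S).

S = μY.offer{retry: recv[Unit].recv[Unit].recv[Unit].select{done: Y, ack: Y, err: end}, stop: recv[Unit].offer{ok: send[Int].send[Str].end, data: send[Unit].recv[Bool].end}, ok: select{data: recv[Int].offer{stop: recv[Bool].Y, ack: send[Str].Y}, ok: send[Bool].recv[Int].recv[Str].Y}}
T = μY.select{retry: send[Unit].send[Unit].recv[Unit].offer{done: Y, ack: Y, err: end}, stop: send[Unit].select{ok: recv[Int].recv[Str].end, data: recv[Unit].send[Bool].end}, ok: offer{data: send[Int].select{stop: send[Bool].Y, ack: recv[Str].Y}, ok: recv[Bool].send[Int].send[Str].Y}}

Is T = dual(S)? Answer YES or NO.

μY ‖ μY  ✓ (binder kept)
  offer{retry,stop,ok} ‖ select{retry,stop,ok}  ✓ same labels
    case retry:
      recv[Unit] ‖ send[Unit]  ✓
        recv[Unit] ‖ send[Unit]  ✓
          recv[Unit] ‖ recv[Unit]  ✗ same direction on both sides — not dual

NO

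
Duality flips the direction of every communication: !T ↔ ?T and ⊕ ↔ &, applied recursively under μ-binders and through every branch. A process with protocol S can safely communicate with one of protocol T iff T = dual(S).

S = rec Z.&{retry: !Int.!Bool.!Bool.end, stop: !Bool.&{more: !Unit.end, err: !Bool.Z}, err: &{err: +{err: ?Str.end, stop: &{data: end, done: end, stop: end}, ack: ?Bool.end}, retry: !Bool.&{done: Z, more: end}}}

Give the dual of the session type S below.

rec Z = rec Z  (binder kept)
  &{retry,stop,err} = +{retry,stop,err}  (&→⊕)
    • retry:
      !Int = ?Int
        !Bool = ?Bool
          !Bool = ?Bool
            end ↦ end
    • stop:
      !Bool = ?Bool
        &{more,err} = +{more,err}  (&→⊕)
          • more:
            !Unit = ?Unit
              end ↦ end
          • err:
            !Bool = ?Bool
              Z ↦ Z
    • err:
      &{err,retry} = +{err,retry}  (&→⊕)
        • err:
          +{err,stop,ack} = &{err,stop,ack}  (internal→external)
            • err:
              ?Str = !Str
                end ↦ end
            • stop:
              &{data,done,stop} = +{data,done,stop}  (&→⊕)
                • data:
                  end ↦ end
                • done:
                  end ↦ end
                • stop:
                  end ↦ end
            • ack:
              ?Bool = !Bool
                end ↦ end
        • retry:
          !Bool = ?Bool
            &{done,more} = +{done,more}  (&→⊕)
              • done:
                Z ↦ Z
              • more:
                end ↦ end

rec Z.+{retry: ?Int.?Bool.?Bool.end, stop: ?Bool.+{more: ?Unit.end, err: ?Bool.Z}, err: +{err: &{err: !Str.end, stop: +{data: end, done: end, stop: end}, ack: !Bool.end}, retry: ?Bool.+{done: Z, more: end}}}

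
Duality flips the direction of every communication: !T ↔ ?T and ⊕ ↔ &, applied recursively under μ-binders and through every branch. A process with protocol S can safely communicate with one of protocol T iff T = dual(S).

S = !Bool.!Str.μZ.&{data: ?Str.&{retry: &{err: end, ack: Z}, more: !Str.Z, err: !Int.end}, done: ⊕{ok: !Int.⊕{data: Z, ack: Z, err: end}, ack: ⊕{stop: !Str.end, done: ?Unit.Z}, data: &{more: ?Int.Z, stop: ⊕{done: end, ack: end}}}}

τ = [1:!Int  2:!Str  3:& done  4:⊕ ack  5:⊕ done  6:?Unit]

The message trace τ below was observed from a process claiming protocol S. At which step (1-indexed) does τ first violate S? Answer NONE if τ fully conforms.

@1 got !Int, protocol expects !Bool  ✗

1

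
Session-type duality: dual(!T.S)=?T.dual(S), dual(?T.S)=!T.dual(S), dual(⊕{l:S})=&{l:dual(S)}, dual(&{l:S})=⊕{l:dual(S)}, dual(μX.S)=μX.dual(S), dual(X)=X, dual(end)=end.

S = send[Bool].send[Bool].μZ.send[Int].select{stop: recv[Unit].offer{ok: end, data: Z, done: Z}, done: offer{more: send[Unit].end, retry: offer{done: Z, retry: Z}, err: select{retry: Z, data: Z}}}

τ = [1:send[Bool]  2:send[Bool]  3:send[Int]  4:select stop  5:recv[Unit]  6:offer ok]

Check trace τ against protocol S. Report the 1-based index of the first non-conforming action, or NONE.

@1 send[Bool]  match  cont: send[Bool].μZ.…
@2 send[Bool]  match  cont: μZ.…
@3 send[Int]  match  cont: select{stop: recv[Unit].offer{ok: end, data: μZ.…, done: μZ.…}, done: offer{more: send[Unit].end, retry: offer{done: μZ.…, retry: μZ.…}, err: select{retry: μZ.…, data: μZ.…}}}
@4 select stop  match  cont: recv[Unit].offer{ok: end, data: μZ.…, done: μZ.…}
@5 recv[Unit]  match  cont: offer{ok: end, data: μZ.…, done: μZ.…}
@6 offer ok  match  cont: end
trace exhausted — no violation

NONE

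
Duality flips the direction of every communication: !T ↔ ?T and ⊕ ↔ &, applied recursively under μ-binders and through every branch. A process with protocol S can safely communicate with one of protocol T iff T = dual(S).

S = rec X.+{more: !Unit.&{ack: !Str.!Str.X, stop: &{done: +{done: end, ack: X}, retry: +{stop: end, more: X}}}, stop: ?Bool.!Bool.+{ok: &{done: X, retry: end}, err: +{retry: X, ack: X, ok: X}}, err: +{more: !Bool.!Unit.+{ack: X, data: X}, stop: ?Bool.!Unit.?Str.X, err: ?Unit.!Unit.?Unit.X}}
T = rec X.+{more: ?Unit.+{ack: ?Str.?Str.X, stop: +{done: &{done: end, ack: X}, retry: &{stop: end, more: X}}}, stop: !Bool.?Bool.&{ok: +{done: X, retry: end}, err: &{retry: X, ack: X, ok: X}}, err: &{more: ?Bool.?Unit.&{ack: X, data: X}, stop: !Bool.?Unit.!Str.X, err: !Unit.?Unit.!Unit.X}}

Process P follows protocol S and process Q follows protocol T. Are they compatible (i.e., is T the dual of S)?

NO

rec X | rec X  ✓ (rec unchanged)
  +{more,stop,err} | +{more,stop,err}  ✗ choice polarity not flipped — not dual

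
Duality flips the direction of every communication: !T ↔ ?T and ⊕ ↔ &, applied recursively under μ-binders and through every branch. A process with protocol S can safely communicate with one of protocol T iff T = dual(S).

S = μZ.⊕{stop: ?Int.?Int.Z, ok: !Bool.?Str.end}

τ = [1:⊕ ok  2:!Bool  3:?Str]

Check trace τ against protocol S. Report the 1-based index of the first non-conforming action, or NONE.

@1 ⊕ ok  match  residual = !Bool.?Str.end
@2 !Bool  match  residual = ?Str.end
@3 ?Str  match  residual = end
trace exhausted — no violation

NONE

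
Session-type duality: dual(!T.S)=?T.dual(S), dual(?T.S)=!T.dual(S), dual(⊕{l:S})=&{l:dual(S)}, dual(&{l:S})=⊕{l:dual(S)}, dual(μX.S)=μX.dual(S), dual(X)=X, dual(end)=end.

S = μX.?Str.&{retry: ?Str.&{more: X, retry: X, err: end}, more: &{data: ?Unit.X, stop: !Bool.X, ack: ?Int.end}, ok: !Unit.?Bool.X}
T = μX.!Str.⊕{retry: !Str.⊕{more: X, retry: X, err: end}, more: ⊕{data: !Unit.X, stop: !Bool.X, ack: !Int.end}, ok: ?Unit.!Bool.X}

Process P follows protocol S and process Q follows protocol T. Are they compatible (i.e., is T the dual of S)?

NO

μX vs μX  ok (binder kept)
  ?Str vs !Str  ok
    &{retry,more,ok} vs ⊕{retry,more,ok}  ok labels match
      case retry:
        ?Str vs !Str  ok
          &{more,retry,err} vs ⊕{more,retry,err}  ok labels match
            case more:
              X vs X  ok
            case retry:
              X vs X  ok
            case err:
              end vs end  ok
      case more:
        &{data,stop,ack} vs ⊕{data,stop,ack}  ok labels match
          case data:
            ?Unit vs !Unit  ok
              X vs X  ok
          case stop:
            !Bool vs !Bool  ✗ same direction on both sides — not dual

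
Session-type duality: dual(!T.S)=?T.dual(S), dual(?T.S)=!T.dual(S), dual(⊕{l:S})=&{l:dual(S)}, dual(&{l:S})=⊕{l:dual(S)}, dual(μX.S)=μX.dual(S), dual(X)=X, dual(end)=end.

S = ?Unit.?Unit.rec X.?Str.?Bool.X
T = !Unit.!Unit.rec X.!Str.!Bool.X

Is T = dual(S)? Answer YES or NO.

YES

?Unit ‖ !Unit  ok
  ?Unit ‖ !Unit  ok
    rec X ‖ rec X  ok (binder kept)
      ?Str ‖ !Str  ok
        ?Bool ‖ !Bool  ok
          X ‖ X  ok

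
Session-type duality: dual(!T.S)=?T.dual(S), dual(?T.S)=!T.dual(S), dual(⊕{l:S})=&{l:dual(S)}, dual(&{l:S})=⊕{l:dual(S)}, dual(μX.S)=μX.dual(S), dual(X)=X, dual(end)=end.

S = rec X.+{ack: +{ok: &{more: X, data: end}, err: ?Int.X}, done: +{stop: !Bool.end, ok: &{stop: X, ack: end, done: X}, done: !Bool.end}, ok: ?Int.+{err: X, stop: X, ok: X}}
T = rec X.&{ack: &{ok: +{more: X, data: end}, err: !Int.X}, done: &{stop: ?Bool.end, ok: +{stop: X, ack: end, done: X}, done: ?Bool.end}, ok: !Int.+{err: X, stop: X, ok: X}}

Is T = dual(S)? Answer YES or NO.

NO

rec X vs rec X  match (binder kept)
  +{ack,done,ok} vs &{ack,done,ok}  match same labels
    • ack:
      +{ok,err} vs &{ok,err}  match same labels
        • ok:
          &{more,data} vs +{more,data}  match same labels
            • more:
              X vs X  match
            • data:
              end vs end  match
        • err:
          ?Int vs !Int  match
            X vs X  match
    • done:
      +{stop,ok,done} vs &{stop,ok,done}  match same labels
        • stop:
          !Bool vs ?Bool  match
            end vs end  match
        • ok:
          &{stop,ack,done} vs +{stop,ack,done}  match same labels
            • stop:
              X vs X  match
            • ack:
              end vs end  match
            • done:
              X vs X  match
        • done:
          !Bool vs ?Bool  match
            end vs end  match
    • ok:
      ?Int vs !Int  match
        +{err,stop,ok} vs +{err,stop,ok}  ✗ choice polarity not flipped — not dual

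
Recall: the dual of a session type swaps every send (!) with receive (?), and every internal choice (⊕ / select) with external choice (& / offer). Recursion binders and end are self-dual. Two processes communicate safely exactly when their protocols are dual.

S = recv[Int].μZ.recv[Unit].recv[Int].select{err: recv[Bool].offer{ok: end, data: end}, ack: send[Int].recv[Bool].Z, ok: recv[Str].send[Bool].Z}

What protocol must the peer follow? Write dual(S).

send[Int].μZ.send[Unit].send[Int].offer{err: send[Bool].select{ok: end, data: end}, ack: recv[Int].send[Bool].Z, ok: send[Str].recv[Bool].Z}

recv[Int] → send[Int]
  μZ → μZ  (binder kept)
    recv[Unit] → send[Unit]
      recv[Int] → send[Int]
        select{err,ack,ok} → offer{err,ack,ok}  (select→offer)
          [err]
            recv[Bool] → send[Bool]
              offer{ok,data} → select{ok,data}  (external→internal)
                [ok]
                  dual(end) = end
                [data]
                  dual(end) = end
          [ack]
            send[Int] → recv[Int]
              recv[Bool] → send[Bool]
                dual(Z) = Z
          [ok]
            recv[Str] → send[Str]
              send[Bool] → recv[Bool]
                dual(Z) = Z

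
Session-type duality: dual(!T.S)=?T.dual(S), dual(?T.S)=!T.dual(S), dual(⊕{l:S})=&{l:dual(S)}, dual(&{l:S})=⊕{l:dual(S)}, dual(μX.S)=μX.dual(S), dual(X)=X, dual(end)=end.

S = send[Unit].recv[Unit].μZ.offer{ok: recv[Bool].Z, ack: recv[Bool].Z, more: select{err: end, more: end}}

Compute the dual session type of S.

recv[Unit].send[Unit].μZ.select{ok: send[Bool].Z, ack: send[Bool].Z, more: offer{err: end, more: end}}

send[Unit] ↦ recv[Unit]
  recv[Unit] ↦ send[Unit]
    μZ ↦ μZ  (rec unchanged)
      offer{ok,ack,more} ↦ select{ok,ack,more}  (&→⊕)
        case ok:
          recv[Bool] ↦ send[Bool]
            Z self-dual
        case ack:
          recv[Bool] ↦ send[Bool]
            Z self-dual
        case more:
          select{err,more} ↦ offer{err,more}  (internal→external)
            case err:
              end self-dual
            case more:
              end self-dual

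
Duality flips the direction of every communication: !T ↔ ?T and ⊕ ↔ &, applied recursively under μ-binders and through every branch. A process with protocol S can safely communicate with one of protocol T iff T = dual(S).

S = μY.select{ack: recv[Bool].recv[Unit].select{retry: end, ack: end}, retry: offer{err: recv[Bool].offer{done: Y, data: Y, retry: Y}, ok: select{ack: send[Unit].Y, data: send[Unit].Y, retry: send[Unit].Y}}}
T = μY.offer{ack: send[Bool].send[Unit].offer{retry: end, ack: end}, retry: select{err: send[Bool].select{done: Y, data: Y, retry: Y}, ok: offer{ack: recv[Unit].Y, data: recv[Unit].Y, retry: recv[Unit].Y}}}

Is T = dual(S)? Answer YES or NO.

YES

μY ‖ μY  match (rec unchanged)
  select{ack,retry} ‖ offer{ack,retry}  match label sets agree
    [ack]
      recv[Bool] ‖ send[Bool]  match
        recv[Unit] ‖ send[Unit]  match
          select{retry,ack} ‖ offer{retry,ack}  match label sets agree
            [retry]
              end ‖ end  match
            [ack]
              end ‖ end  match
    [retry]
      offer{err,ok} ‖ select{err,ok}  match label sets agree
        [err]
          recv[Bool] ‖ send[Bool]  match
            offer{done,data,retry} ‖ select{done,data,retry}  match label sets agree
              [done]
                Y ‖ Y  match
              [data]
                Y ‖ Y  match
              [retry]
                Y ‖ Y  match
        [ok]
          select{ack,data,retry} ‖ offer{ack,data,retry}  match label sets agree
            [ack]
              send[Unit] ‖ recv[Unit]  match
                Y ‖ Y  match
            [data]
              send[Unit] ‖ recv[Unit]  match
                Y ‖ Y  match
            [retry]
              send[Unit] ‖ recv[Unit]  match
                Y ‖ Y  match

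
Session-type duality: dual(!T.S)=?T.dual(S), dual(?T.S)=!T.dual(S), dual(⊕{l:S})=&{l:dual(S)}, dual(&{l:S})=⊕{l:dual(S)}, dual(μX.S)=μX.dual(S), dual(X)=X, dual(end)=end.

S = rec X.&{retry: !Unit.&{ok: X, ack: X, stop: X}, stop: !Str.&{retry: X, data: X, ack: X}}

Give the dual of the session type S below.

rec X.+{retry: ?Unit.+{ok: X, ack: X, stop: X}, stop: ?Str.+{retry: X, data: X, ack: X}}

rec X → rec X  (binder kept)
  &{retry,stop} → +{retry,stop}  (external→internal)
    case retry:
      !Unit → ?Unit
        &{ok,ack,stop} → +{ok,ack,stop}  (external→internal)
          case ok:
            X self-dual
          case ack:
            X self-dual
          case stop:
            X self-dual
    case stop:
      !Str → ?Str
        &{retry,data,ack} → +{retry,data,ack}  (external→internal)
          case retry:
            X self-dual
          case data:
            X self-dual
          case ack:
            X self-dual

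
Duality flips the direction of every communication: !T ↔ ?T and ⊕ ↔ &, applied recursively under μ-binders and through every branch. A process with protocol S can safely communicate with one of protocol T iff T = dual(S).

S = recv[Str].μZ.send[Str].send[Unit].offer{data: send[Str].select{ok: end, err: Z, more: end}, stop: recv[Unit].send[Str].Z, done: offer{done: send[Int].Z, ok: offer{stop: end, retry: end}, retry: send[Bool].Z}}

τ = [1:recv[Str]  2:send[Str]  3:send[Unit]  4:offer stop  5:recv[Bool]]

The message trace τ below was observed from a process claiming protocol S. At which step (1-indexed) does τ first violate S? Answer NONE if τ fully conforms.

@1 recv[Str]  match  state: μZ.…
@2 send[Str]  match  state: send[Unit].offer{data: send[Str].select{ok: end, err: μZ.…, more: end}, stop: recv[Unit].send[Str].μZ.…, done: offer{done: send[Int].μZ.…, ok: offer{stop: end, retry: end}, retry: send[Bool].μZ.…}}
@3 send[Unit]  match  state: offer{data: send[Str].select{ok: end, err: μZ.…, more: end}, stop: recv[Unit].send[Str].μZ.…, done: offer{done: send[Int].μZ.…, ok: offer{stop: end, retry: end}, retry: send[Bool].μZ.…}}
@4 offer stop  match  state: recv[Unit].send[Str].μZ.…
@5 got recv[Bool], protocol expects recv[Unit]  ✗

5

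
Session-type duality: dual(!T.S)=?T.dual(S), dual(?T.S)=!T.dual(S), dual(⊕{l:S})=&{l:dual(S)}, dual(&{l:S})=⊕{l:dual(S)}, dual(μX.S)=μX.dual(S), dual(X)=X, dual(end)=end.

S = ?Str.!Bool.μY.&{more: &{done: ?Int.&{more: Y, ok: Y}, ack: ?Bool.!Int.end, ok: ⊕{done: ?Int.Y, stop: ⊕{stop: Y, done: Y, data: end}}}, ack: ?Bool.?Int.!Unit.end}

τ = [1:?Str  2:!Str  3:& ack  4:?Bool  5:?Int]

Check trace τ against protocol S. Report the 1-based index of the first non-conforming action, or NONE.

@1 ?Str  ✓  residual = !Bool.μY.…
@2 got !Str, protocol expects !Bool  ✗

2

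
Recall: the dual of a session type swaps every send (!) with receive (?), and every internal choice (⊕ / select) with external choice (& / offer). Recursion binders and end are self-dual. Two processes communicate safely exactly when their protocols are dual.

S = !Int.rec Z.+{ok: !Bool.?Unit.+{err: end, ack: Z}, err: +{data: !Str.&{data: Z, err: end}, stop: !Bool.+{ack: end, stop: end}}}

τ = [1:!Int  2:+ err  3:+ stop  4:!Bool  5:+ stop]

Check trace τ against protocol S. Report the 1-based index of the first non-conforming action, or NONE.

NONE

@1 !Int  ok  residual = rec Z.…
@2 + err  ok  residual = +{data: !Str.&{data: rec Z.…, err: end}, stop: !Bool.+{ack: end, stop: end}}
@3 + stop  ok  residual = !Bool.+{ack: end, stop: end}
@4 !Bool  ok  residual = +{ack: end, stop: end}
@5 + stop  ok  residual = end
all 5 steps conform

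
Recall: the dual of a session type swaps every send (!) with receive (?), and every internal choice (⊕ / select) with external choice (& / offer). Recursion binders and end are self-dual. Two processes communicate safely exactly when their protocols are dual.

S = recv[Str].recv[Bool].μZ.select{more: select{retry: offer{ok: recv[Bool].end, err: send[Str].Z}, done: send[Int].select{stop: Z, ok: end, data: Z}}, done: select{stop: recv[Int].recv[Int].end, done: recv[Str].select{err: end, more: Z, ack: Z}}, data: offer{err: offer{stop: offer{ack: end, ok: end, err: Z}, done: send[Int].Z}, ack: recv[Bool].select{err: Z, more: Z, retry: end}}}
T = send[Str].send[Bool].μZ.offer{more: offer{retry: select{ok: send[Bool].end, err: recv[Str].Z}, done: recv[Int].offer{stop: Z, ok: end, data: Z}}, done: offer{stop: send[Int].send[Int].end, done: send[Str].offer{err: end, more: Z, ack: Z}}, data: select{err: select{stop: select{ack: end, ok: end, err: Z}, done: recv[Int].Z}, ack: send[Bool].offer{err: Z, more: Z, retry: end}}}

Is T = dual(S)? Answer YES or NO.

recv[Str] vs send[Str]  ✓
  recv[Bool] vs send[Bool]  ✓
    μZ vs μZ  ✓ (binder kept)
      select{more,done,data} vs offer{more,done,data}  ✓ same labels
        [more]
          select{retry,done} vs offer{retry,done}  ✓ same labels
            [retry]
              offer{ok,err} vs select{ok,err}  ✓ same labels
                [ok]
                  recv[Bool] vs send[Bool]  ✓
                    end vs end  ✓
                [err]
                  send[Str] vs recv[Str]  ✓
                    Z vs Z  ✓
            [done]
              send[Int] vs recv[Int]  ✓
                select{stop,ok,data} vs offer{stop,ok,data}  ✓ same labels
                  [stop]
                    Z vs Z  ✓
                  [ok]
                    end vs end  ✓
                  [data]
                    Z vs Z  ✓
        [done]
          select{stop,done} vs offer{stop,done}  ✓ same labels
            [stop]
              recv[Int] vs send[Int]  ✓
                recv[Int] vs send[Int]  ✓
                  end vs end  ✓
            [done]
              recv[Str] vs send[Str]  ✓
                select{err,more,ack} vs offer{err,more,ack}  ✓ same labels
                  [err]
                    end vs end  ✓
                  [more]
                    Z vs Z  ✓
                  [ack]
                    Z vs Z  ✓
        [data]
          offer{err,ack} vs select{err,ack}  ✓ same labels
            [err]
              offer{stop,done} vs select{stop,done}  ✓ same labels
                [stop]
                  offer{ack,ok,err} vs select{ack,ok,err}  ✓ same labels
                    [ack]
                      end vs end  ✓
                    [ok]
                      end vs end  ✓
                    [err]
                      Z vs Z  ✓
                [done]
                  send[Int] vs recv[Int]  ✓
                    Z vs Z  ✓
            [ack]
              recv[Bool] vs send[Bool]  ✓
                select{err,more,retry} vs offer{err,more,retry}  ✓ same labels
                  [err]
                    Z vs Z  ✓
                  [more]
                    Z vs Z  ✓
                  [retry]
                    end vs end  ✓

YES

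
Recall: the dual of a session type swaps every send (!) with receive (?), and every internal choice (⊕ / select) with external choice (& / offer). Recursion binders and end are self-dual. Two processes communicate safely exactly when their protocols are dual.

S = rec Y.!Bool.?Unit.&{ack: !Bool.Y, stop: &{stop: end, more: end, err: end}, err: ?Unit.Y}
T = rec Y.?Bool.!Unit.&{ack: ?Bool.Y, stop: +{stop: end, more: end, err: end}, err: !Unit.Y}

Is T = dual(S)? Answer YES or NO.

NO

rec Y vs rec Y  match (μ self-dual)
  !Bool vs ?Bool  match
    ?Unit vs !Unit  match
      &{ack,stop,err} vs &{ack,stop,err}  ✗ choice polarity not flipped — not dual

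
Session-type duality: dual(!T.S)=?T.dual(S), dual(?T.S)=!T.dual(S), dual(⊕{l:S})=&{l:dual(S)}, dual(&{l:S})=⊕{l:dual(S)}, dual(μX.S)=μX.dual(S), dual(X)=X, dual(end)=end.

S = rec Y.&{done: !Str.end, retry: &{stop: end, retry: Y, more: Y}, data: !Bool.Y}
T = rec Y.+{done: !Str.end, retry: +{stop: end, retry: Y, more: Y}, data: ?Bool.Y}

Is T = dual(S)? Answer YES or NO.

NO

rec Y | rec Y  ✓ (μ self-dual)
  &{done,retry,data} | +{done,retry,data}  ✓ label sets agree
    • done:
      !Str | !Str  ✗ same direction on both sides — not dual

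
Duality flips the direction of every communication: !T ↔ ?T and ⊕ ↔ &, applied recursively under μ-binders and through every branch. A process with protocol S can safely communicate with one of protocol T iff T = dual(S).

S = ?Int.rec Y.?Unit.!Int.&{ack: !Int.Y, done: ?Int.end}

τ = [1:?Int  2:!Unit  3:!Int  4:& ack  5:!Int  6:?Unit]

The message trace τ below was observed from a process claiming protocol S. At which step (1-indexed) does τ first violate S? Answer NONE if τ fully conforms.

[1] ?Int  ok  now at rec Y.…
[2] got !Unit, protocol expects ?Unit  ✗

2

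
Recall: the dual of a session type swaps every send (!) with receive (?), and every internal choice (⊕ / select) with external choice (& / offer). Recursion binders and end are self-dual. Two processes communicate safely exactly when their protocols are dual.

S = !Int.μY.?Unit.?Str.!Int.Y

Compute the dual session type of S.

?Int.μY.!Unit.!Str.?Int.Y

!Int → ?Int
  μY → μY  (binder kept)
    ?Unit → !Unit
      ?Str → !Str
        !Int → ?Int
          dual(Y) = Y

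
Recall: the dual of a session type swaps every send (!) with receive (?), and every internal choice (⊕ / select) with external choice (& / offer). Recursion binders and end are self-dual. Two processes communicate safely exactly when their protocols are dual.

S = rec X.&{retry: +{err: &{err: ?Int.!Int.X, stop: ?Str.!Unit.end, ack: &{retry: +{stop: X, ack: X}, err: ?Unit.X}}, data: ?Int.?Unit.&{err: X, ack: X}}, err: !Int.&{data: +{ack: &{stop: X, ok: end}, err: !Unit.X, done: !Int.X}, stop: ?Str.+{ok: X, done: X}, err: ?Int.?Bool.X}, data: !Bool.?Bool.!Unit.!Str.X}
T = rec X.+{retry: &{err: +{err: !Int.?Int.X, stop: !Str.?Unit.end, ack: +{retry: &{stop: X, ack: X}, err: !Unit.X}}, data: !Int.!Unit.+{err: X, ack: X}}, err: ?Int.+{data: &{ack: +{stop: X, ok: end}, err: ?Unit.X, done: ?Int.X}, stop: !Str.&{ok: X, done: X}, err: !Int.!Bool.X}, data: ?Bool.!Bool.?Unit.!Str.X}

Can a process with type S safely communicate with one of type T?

NO

rec X ‖ rec X  match (μ self-dual)
  &{retry,err,data} ‖ +{retry,err,data}  match labels match
    • retry:
      +{err,data} ‖ &{err,data}  match labels match
        • err:
          &{err,stop,ack} ‖ +{err,stop,ack}  match labels match
            • err:
              ?Int ‖ !Int  match
                !Int ‖ ?Int  match
                  X ‖ X  match
            • stop:
              ?Str ‖ !Str  match
                !Unit ‖ ?Unit  match
                  end ‖ end  match
            • ack:
              &{retry,err} ‖ +{retry,err}  match labels match
                • retry:
                  +{stop,ack} ‖ &{stop,ack}  match labels match
                    • stop:
                      X ‖ X  match
                    • ack:
                      X ‖ X  match
                • err:
                  ?Unit ‖ !Unit  match
                    X ‖ X  match
        • data:
          ?Int ‖ !Int  match
            ?Unit ‖ !Unit  match
              &{err,ack} ‖ +{err,ack}  match labels match
                • err:
                  X ‖ X  match
                • ack:
                  X ‖ X  match
    • err:
      !Int ‖ ?Int  match
        &{data,stop,err} ‖ +{data,stop,err}  match labels match
          • data:
            +{ack,err,done} ‖ &{ack,err,done}  match labels match
              • ack:
                &{stop,ok} ‖ +{stop,ok}  match labels match
                  • stop:
                    X ‖ X  match
                  • ok:
                    end ‖ end  match
              • err:
                !Unit ‖ ?Unit  match
                  X ‖ X  match
              • done:
                !Int ‖ ?Int  match
                  X ‖ X  match
          • stop:
            ?Str ‖ !Str  match
              +{ok,done} ‖ &{ok,done}  match labels match
                • ok:
                  X ‖ X  match
                • done:
                  X ‖ X  match
          • err:
            ?Int ‖ !Int  match
              ?Bool ‖ !Bool  match
                X ‖ X  match
    • data:
      !Bool ‖ ?Bool  match
        ?Bool ‖ !Bool  match
          !Unit ‖ ?Unit  match
            !Str ‖ !Str  ✗ same direction on both sides — not dual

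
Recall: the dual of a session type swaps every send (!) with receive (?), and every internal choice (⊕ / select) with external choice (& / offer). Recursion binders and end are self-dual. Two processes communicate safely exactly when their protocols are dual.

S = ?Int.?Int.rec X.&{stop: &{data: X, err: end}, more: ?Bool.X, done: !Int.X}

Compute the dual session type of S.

?Int = !Int
  ?Int = !Int
    rec X = rec X  (rec unchanged)
      &{stop,more,done} = +{stop,more,done}  (offer→select)
        case stop:
          &{data,err} = +{data,err}  (offer→select)
            case data:
              X self-dual
            case err:
              end self-dual
        case more:
          ?Bool = !Bool
            X self-dual
        case done:
          !Int = ?Int
            X self-dual

!Int.!Int.rec X.+{stop: +{data: X, err: end}, more: !Bool.X, done: ?Int.X}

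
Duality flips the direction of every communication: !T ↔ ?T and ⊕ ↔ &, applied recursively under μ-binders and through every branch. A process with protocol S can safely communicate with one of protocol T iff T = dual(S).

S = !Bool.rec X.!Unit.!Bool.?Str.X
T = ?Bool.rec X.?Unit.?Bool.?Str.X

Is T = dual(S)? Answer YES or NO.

!Bool ‖ ?Bool  match
  rec X ‖ rec X  match (μ self-dual)
    !Unit ‖ ?Unit  match
      !Bool ‖ ?Bool  match
        ?Str ‖ ?Str  ✗ same direction on both sides — not dual

NO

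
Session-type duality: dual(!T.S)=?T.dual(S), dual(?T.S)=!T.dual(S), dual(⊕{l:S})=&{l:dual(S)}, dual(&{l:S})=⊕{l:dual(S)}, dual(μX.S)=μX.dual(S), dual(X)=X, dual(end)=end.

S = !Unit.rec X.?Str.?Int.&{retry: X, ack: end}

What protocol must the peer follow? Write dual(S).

!Unit → ?Unit
  rec X → rec X  (rec unchanged)
    ?Str → !Str
      ?Int → !Int
        &{retry,ack} → +{retry,ack}  (&→⊕)
          • retry:
            dual(X) = X
          • ack:
            dual(end) = end

?Unit.rec X.!Str.!Int.+{retry: X, ack: end}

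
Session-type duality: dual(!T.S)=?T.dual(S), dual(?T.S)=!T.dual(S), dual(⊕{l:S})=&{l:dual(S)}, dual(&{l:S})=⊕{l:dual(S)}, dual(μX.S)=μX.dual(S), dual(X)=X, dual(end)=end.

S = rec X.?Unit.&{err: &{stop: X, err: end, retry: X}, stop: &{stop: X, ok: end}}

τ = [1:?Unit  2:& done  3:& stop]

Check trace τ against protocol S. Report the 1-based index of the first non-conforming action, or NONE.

2

[1] ?Unit  ✓  now at &{err: &{stop: rec X.…, err: end, retry: rec X.…}, stop: &{stop: rec X.…, ok: end}}
[2] got & done, protocol expects & err or & stop  ✗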